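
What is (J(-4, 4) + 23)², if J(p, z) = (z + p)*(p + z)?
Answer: 529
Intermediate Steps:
J(p, z) = (p + z)² (J(p, z) = (p + z)*(p + z) = (p + z)²)
(J(-4, 4) + 23)² = ((-4 + 4)² + 23)² = (0² + 23)² = (0 + 23)² = 23² = 529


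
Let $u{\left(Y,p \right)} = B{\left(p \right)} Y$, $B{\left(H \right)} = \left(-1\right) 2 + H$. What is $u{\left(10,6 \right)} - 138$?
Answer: $-98$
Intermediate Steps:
$B{\left(H \right)} = -2 + H$
$u{\left(Y,p \right)} = Y \left(-2 + p\right)$ ($u{\left(Y,p \right)} = \left(-2 + p\right) Y = Y \left(-2 + p\right)$)
$u{\left(10,6 \right)} - 138 = 10 \left(-2 + 6\right) - 138 = 10 \cdot 4 - 138 = 40 - 138 = -98$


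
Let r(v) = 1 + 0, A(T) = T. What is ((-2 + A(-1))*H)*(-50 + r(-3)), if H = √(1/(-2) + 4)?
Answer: 147*√14/2 ≈ 275.01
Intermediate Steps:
H = √14/2 (H = √(-½ + 4) = √(7/2) = √14/2 ≈ 1.8708)
r(v) = 1
((-2 + A(-1))*H)*(-50 + r(-3)) = ((-2 - 1)*(√14/2))*(-50 + 1) = -3*√14/2*(-49) = 147*√14/2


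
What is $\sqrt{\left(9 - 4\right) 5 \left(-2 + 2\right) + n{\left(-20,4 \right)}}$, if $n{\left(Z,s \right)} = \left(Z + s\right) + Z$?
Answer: $6 i \approx 6.0 i$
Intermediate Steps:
$n{\left(Z,s \right)} = s + 2 Z$
$\sqrt{\left(9 - 4\right) 5 \left(-2 + 2\right) + n{\left(-20,4 \right)}} = \sqrt{\left(9 - 4\right) 5 \left(-2 + 2\right) + \left(4 + 2 \left(-20\right)\right)} = \sqrt{5 \cdot 5 \cdot 0 + \left(4 - 40\right)} = \sqrt{5 \cdot 0 - 36} = \sqrt{0 - 36} = \sqrt{-36} = 6 i$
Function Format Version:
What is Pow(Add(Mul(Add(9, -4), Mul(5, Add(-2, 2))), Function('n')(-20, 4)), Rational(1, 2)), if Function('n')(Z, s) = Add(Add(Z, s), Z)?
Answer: Mul(6, I) ≈ Mul(6.0000, I)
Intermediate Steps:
Function('n')(Z, s) = Add(s, Mul(2, Z))
Pow(Add(Mul(Add(9, -4), Mul(5, Add(-2, 2))), Function('n')(-20, 4)), Rational(1, 2)) = Pow(Add(Mul(Add(9, -4), Mul(5, Add(-2, 2))), Add(4, Mul(2, -20))), Rational(1, 2)) = Pow(Add(Mul(5, Mul(5, 0)), Add(4, -40)), Rational(1, 2)) = Pow(Add(Mul(5, 0), -36), Rational(1, 2)) = Pow(Add(0, -36), Rational(1, 2)) = Pow(-36, Rational(1, 2)) = Mul(6, I)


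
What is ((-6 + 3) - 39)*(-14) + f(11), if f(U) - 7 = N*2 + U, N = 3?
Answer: 612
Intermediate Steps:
f(U) = 13 + U (f(U) = 7 + (3*2 + U) = 7 + (6 + U) = 13 + U)
((-6 + 3) - 39)*(-14) + f(11) = ((-6 + 3) - 39)*(-14) + (13 + 11) = (-3 - 39)*(-14) + 24 = -42*(-14) + 24 = 588 + 24 = 612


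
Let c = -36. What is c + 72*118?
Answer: 8460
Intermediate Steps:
c + 72*118 = -36 + 72*118 = -36 + 8496 = 8460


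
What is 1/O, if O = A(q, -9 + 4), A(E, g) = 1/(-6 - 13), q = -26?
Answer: -19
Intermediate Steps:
A(E, g) = -1/19 (A(E, g) = 1/(-19) = -1/19)
O = -1/19 ≈ -0.052632
1/O = 1/(-1/19) = -19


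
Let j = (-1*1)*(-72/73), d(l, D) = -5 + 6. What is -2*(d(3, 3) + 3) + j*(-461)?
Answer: -33776/73 ≈ -462.69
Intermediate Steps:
d(l, D) = 1
j = 72/73 (j = -(-72)/73 = -1*(-72/73) = 72/73 ≈ 0.98630)
-2*(d(3, 3) + 3) + j*(-461) = -2*(1 + 3) + (72/73)*(-461) = -2*4 - 33192/73 = -8 - 33192/73 = -33776/73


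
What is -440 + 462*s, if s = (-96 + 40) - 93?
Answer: -69278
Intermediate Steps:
s = -149 (s = -56 - 93 = -149)
-440 + 462*s = -440 + 462*(-149) = -440 - 68838 = -69278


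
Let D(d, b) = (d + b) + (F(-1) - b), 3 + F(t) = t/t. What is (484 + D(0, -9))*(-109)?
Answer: -52538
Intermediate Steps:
F(t) = -2 (F(t) = -3 + t/t = -3 + 1 = -2)
D(d, b) = -2 + d (D(d, b) = (d + b) + (-2 - b) = (b + d) + (-2 - b) = -2 + d)
(484 + D(0, -9))*(-109) = (484 + (-2 + 0))*(-109) = (484 - 2)*(-109) = 482*(-109) = -52538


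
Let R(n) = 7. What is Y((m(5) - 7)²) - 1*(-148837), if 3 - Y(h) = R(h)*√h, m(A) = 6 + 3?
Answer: 148826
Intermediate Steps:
m(A) = 9
Y(h) = 3 - 7*√h
Y((m(5) - 7)²) - 1*(-148837) = (3 - 7*√((9 - 7)²)) - 1*(-148837) = (3 - 7*√(2²)) + 148837 = (3 - 7*√4) + 148837 = (3 - 7*2) + 148837 = (3 - 14) + 148837 = -11 + 148837 = 148826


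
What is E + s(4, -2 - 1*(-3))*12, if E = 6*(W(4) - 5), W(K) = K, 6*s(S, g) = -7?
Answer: -20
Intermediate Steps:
s(S, g) = -7/6 (s(S, g) = (⅙)*(-7) = -7/6)
E = -6 (E = 6*(4 - 5) = 6*(-1) = -6)
E + s(4, -2 - 1*(-3))*12 = -6 - 7/6*12 = -6 - 14 = -20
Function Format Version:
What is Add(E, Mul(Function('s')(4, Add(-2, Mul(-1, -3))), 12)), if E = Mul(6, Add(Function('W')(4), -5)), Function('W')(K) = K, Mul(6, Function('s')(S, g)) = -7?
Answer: -20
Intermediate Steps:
Function('s')(S, g) = Rational(-7, 6) (Function('s')(S, g) = Mul(Rational(1, 6), -7) = Rational(-7, 6))
E = -6 (E = Mul(6, Add(4, -5)) = Mul(6, -1) = -6)
Add(E, Mul(Function('s')(4, Add(-2, Mul(-1, -3))), 12)) = Add(-6, Mul(Rational(-7, 6), 12)) = Add(-6, -14) = -20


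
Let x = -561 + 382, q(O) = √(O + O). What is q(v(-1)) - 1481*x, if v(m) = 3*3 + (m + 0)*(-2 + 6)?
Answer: 265099 + √10 ≈ 2.6510e+5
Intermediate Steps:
v(m) = 9 + 4*m (v(m) = 9 + m*4 = 9 + 4*m)
q(O) = √2*√O (q(O) = √(2*O) = √2*√O)
x = -179
q(v(-1)) - 1481*x = √2*√(9 + 4*(-1)) - 1481*(-179) = √2*√(9 - 4) + 265099 = √2*√5 + 265099 = √10 + 265099 = 265099 + √10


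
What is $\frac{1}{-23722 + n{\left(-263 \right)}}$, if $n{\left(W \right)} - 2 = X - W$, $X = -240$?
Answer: $- \frac{1}{23697} \approx -4.2199 \cdot 10^{-5}$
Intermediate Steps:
$n{\left(W \right)} = -238 - W$ ($n{\left(W \right)} = 2 - \left(240 + W\right) = -238 - W$)
$\frac{1}{-23722 + n{\left(-263 \right)}} = \frac{1}{-23722 - -25} = \frac{1}{-23722 + \left(-238 + 263\right)} = \frac{1}{-23722 + 25} = \frac{1}{-23697} = - \frac{1}{23697}$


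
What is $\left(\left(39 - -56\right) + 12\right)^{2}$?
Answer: $11449$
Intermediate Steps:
$\left(\left(39 - -56\right) + 12\right)^{2} = \left(\left(39 + 56\right) + 12\right)^{2} = \left(95 + 12\right)^{2} = 107^{2} = 11449$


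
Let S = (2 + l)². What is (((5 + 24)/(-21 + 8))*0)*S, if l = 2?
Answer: 0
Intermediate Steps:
S = 16 (S = (2 + 2)² = 4² = 16)
(((5 + 24)/(-21 + 8))*0)*S = (((5 + 24)/(-21 + 8))*0)*16 = ((29/(-13))*0)*16 = ((29*(-1/13))*0)*16 = -29/13*0*16 = 0*16 = 0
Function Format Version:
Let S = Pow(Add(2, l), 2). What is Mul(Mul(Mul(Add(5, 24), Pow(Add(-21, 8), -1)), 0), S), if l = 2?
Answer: 0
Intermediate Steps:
S = 16 (S = Pow(Add(2, 2), 2) = Pow(4, 2) = 16)
Mul(Mul(Mul(Add(5, 24), Pow(Add(-21, 8), -1)), 0), S) = Mul(Mul(Mul(Add(5, 24), Pow(Add(-21, 8), -1)), 0), 16) = Mul(Mul(Mul(29, Pow(-13, -1)), 0), 16) = Mul(Mul(Mul(29, Rational(-1, 13)), 0), 16) = Mul(Mul(Rational(-29, 13), 0), 16) = Mul(0, 16) = 0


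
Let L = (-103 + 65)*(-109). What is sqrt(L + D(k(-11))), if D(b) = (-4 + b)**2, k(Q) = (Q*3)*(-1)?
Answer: sqrt(4983) ≈ 70.590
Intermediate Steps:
k(Q) = -3*Q (k(Q) = (3*Q)*(-1) = -3*Q)
L = 4142 (L = -38*(-109) = 4142)
sqrt(L + D(k(-11))) = sqrt(4142 + (-4 - 3*(-11))**2) = sqrt(4142 + (-4 + 33)**2) = sqrt(4142 + 29**2) = sqrt(4142 + 841) = sqrt(4983)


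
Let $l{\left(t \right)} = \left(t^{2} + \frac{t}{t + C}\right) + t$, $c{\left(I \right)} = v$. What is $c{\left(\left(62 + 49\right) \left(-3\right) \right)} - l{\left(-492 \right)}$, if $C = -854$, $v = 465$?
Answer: $- \frac{162265257}{673} \approx -2.4111 \cdot 10^{5}$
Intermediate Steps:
$c{\left(I \right)} = 465$
$l{\left(t \right)} = t + t^{2} + \frac{t}{-854 + t}$ ($l{\left(t \right)} = \left(t^{2} + \frac{t}{t - 854}\right) + t = \left(t^{2} + \frac{t}{-854 + t}\right) + t = t + t^{2} + \frac{t}{-854 + t}$)
$c{\left(\left(62 + 49\right) \left(-3\right) \right)} - l{\left(-492 \right)} = 465 - - \frac{492 \left(-853 + \left(-492\right)^{2} - -419676\right)}{-854 - 492} = 465 - - \frac{492 \left(-853 + 242064 + 419676\right)}{-1346} = 465 - \left(-492\right) \left(- \frac{1}{1346}\right) 660887 = 465 - \frac{162578202}{673} = - \frac{162265257}{673}$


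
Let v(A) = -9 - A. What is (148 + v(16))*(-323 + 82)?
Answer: -29643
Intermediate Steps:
(148 + v(16))*(-323 + 82) = (148 + (-9 - 1*16))*(-323 + 82) = (148 + (-9 - 16))*(-241) = (148 - 25)*(-241) = 123*(-241) = -29643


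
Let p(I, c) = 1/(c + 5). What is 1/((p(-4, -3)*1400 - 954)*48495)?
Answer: -1/12317730 ≈ -8.1184e-8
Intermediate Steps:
p(I, c) = 1/(5 + c)
1/((p(-4, -3)*1400 - 954)*48495) = 1/(1400/(5 - 3) - 954*48495) = (1/48495)/(1400/2 - 954) = (1/48495)/((½)*1400 - 954) = (1/48495)/(700 - 954) = (1/48495)/(-254) = -1/254*1/48495 = -1/12317730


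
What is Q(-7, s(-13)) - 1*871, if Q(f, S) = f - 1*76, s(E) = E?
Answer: -954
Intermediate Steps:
Q(f, S) = -76 + f (Q(f, S) = f - 76 = -76 + f)
Q(-7, s(-13)) - 1*871 = (-76 - 7) - 1*871 = -83 - 871 = -954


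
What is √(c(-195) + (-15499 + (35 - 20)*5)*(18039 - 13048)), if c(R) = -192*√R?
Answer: 8*√(-1202831 - 3*I*√195) ≈ 0.15279 - 8773.9*I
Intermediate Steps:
√(c(-195) + (-15499 + (35 - 20)*5)*(18039 - 13048)) = √(-192*I*√195 + (-15499 + (35 - 20)*5)*(18039 - 13048)) = √(-192*I*√195 + (-15499 + 15*5)*4991) = √(-192*I*√195 + (-15499 + 75)*4991) = √(-192*I*√195 - 15424*4991) = √(-192*I*√195 - 76981184) = √(-76981184 - 192*I*√195)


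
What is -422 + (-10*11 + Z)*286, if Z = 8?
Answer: -29594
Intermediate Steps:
-422 + (-10*11 + Z)*286 = -422 + (-10*11 + 8)*286 = -422 + (-110 + 8)*286 = -422 - 102*286 = -422 - 29172 = -29594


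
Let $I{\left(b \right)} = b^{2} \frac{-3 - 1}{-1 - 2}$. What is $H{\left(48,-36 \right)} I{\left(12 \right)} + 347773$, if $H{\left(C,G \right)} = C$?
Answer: $356989$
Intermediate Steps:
$I{\left(b \right)} = \frac{4 b^{2}}{3}$ ($I{\left(b \right)} = b^{2} \left(- \frac{4}{-3}\right) = b^{2} \left(\left(-4\right) \left(- \frac{1}{3}\right)\right) = b^{2} \cdot \frac{4}{3} = \frac{4 b^{2}}{3}$)
$H{\left(48,-36 \right)} I{\left(12 \right)} + 347773 = 48 \frac{4 \cdot 12^{2}}{3} + 347773 = 48 \cdot \frac{4}{3} \cdot 144 + 347773 = 48 \cdot 192 + 347773 = 9216 + 347773 = 356989$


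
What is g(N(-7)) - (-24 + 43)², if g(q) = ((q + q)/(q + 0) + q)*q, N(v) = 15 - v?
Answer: 167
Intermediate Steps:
g(q) = q*(2 + q) (g(q) = ((2*q)/q + q)*q = (2 + q)*q = q*(2 + q))
g(N(-7)) - (-24 + 43)² = (15 - 1*(-7))*(2 + (15 - 1*(-7))) - (-24 + 43)² = (15 + 7)*(2 + (15 + 7)) - 1*19² = 22*(2 + 22) - 1*361 = 22*24 - 361 = 528 - 361 = 167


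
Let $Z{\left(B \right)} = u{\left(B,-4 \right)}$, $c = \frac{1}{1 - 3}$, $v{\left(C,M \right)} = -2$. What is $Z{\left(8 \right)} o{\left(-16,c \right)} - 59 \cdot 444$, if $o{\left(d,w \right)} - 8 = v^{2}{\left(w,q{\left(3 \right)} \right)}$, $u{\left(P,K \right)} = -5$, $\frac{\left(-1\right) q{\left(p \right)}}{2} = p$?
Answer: $-26256$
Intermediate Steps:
$q{\left(p \right)} = - 2 p$
$c = - \frac{1}{2}$ ($c = \frac{1}{-2} = - \frac{1}{2} \approx -0.5$)
$Z{\left(B \right)} = -5$
$o{\left(d,w \right)} = 12$ ($o{\left(d,w \right)} = 8 + \left(-2\right)^{2} = 8 + 4 = 12$)
$Z{\left(8 \right)} o{\left(-16,c \right)} - 59 \cdot 444 = \left(-5\right) 12 - 59 \cdot 444 = -60 - 26196 = -26256$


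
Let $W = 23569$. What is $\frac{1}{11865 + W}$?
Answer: $\frac{1}{35434} \approx 2.8221 \cdot 10^{-5}$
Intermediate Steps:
$\frac{1}{11865 + W} = \frac{1}{11865 + 23569} = \frac{1}{35434}$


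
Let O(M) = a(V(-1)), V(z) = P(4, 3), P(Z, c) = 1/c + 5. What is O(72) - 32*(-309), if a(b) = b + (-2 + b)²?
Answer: 89140/9 ≈ 9904.4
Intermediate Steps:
P(Z, c) = 5 + 1/c
V(z) = 16/3 (V(z) = 5 + 1/3 = 5 + ⅓ = 16/3)
O(M) = 148/9 (O(M) = 16/3 + (-2 + 16/3)² = 16/3 + (10/3)² = 16/3 + 100/9 = 148/9)
O(72) - 32*(-309) = 148/9 - 32*(-309) = 148/9 - 1*(-9888) = 148/9 + 9888 = 89140/9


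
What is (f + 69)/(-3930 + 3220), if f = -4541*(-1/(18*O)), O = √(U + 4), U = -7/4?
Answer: -3202/9585 ≈ -0.33406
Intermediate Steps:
U = -7/4 (U = -7*¼ = -7/4 ≈ -1.7500)
O = 3/2 (O = √(-7/4 + 4) = √(9/4) = 3/2 ≈ 1.5000)
f = 4541/27 (f = -4541/(((3/2)*9)*(-2)) = -4541/((27/2)*(-2)) = -4541/(-27) = -4541*(-1/27) = 4541/27 ≈ 168.19)
(f + 69)/(-3930 + 3220) = (4541/27 + 69)/(-3930 + 3220) = (6404/27)/(-710) = (6404/27)*(-1/710) = -3202/9585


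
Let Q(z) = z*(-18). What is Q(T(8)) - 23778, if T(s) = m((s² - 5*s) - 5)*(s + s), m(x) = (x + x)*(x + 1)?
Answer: -242658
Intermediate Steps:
m(x) = 2*x*(1 + x) (m(x) = (2*x)*(1 + x) = 2*x*(1 + x))
T(s) = 4*s*(-5 + s² - 5*s)*(-4 + s² - 5*s) (T(s) = (2*((s² - 5*s) - 5)*(1 + ((s² - 5*s) - 5)))*(s + s) = (2*(-5 + s² - 5*s)*(1 + (-5 + s² - 5*s)))*(2*s) = (2*(-5 + s² - 5*s)*(-4 + s² - 5*s))*(2*s) = 4*s*(-5 + s² - 5*s)*(-4 + s² - 5*s))
Q(z) = -18*z
Q(T(8)) - 23778 = -72*8*(4 - 1*8² + 5*8)*(5 - 1*8² + 5*8) - 23778 = -72*8*(4 - 1*64 + 40)*(5 - 1*64 + 40) - 23778 = -72*8*(4 - 64 + 40)*(5 - 64 + 40) - 23778 = -72*8*(-20)*(-19) - 23778 = -18*12160 - 23778 = -218880 - 23778 = -242658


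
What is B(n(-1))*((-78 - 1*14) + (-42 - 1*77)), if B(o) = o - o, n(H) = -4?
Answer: 0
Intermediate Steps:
B(o) = 0
B(n(-1))*((-78 - 1*14) + (-42 - 1*77)) = 0*((-78 - 1*14) + (-42 - 1*77)) = 0*((-78 - 14) + (-42 - 77)) = 0*(-92 - 119) = 0*(-211) = 0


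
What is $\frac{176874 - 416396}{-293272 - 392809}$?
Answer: $\frac{239522}{686081} \approx 0.34912$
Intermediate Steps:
$\frac{176874 - 416396}{-293272 - 392809} = - \frac{239522}{-686081} = \left(-239522\right) \left(- \frac{1}{686081}\right) = \frac{239522}{686081}$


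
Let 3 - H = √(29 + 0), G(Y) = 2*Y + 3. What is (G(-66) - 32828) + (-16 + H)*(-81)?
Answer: -31904 + 81*√29 ≈ -31468.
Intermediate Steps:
G(Y) = 3 + 2*Y
H = 3 - √29 (H = 3 - √(29 + 0) = 3 - √29 ≈ -2.3852)
(G(-66) - 32828) + (-16 + H)*(-81) = ((3 + 2*(-66)) - 32828) + (-16 + (3 - √29))*(-81) = ((3 - 132) - 32828) + (-13 - √29)*(-81) = (-129 - 32828) + (1053 + 81*√29) = -32957 + (1053 + 81*√29) = -31904 + 81*√29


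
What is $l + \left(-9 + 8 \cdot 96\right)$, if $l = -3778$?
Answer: $-3019$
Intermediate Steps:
$l + \left(-9 + 8 \cdot 96\right) = -3778 + \left(-9 + 8 \cdot 96\right) = -3778 + \left(-9 + 768\right) = -3778 + 759 = -3019$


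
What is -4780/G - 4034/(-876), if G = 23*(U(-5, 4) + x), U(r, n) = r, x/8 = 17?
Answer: 3983581/1319694 ≈ 3.0186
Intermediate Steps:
x = 136 (x = 8*17 = 136)
G = 3013 (G = 23*(-5 + 136) = 23*131 = 3013)
-4780/G - 4034/(-876) = -4780/3013 - 4034/(-876) = -4780*1/3013 - 4034*(-1/876) = -4780/3013 + 2017/438 = 3983581/1319694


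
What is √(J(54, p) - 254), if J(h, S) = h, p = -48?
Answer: 10*I*√2 ≈ 14.142*I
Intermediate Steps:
√(J(54, p) - 254) = √(54 - 254) = √(-200) = 10*I*√2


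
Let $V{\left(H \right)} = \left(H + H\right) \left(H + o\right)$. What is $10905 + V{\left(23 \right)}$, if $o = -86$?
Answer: $8007$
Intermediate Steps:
$V{\left(H \right)} = 2 H \left(-86 + H\right)$ ($V{\left(H \right)} = \left(H + H\right) \left(H - 86\right) = 2 H \left(-86 + H\right)$)
$10905 + V{\left(23 \right)} = 10905 + 2 \cdot 23 \left(-86 + 23\right) = 10905 + 2 \cdot 23 \left(-63\right) = 10905 - 2898 = 8007$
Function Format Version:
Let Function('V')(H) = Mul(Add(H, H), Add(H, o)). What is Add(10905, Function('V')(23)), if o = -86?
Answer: 8007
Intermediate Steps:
Function('V')(H) = Mul(2, H, Add(-86, H)) (Function('V')(H) = Mul(Add(H, H), Add(H, -86)) = Mul(Mul(2, H), Add(-86, H)) = Mul(2, H, Add(-86, H)))
Add(10905, Function('V')(23)) = Add(10905, Mul(2, 23, Add(-86, 23))) = Add(10905, Mul(2, 23, -63)) = Add(10905, -2898) = 8007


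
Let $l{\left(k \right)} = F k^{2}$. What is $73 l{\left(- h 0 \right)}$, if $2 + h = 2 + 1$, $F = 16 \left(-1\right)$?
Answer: $0$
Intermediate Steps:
$F = -16$
$h = 1$ ($h = -2 + \left(2 + 1\right) = -2 + 3 = 1$)
$l{\left(k \right)} = - 16 k^{2}$
$73 l{\left(- h 0 \right)} = 73 \left(- 16 \left(\left(-1\right) 1 \cdot 0\right)^{2}\right) = 73 \left(- 16 \left(\left(-1\right) 0\right)^{2}\right) = 73 \left(- 16 \cdot 0^{2}\right) = 73 \left(\left(-16\right) 0\right) = 73 \cdot 0 = 0$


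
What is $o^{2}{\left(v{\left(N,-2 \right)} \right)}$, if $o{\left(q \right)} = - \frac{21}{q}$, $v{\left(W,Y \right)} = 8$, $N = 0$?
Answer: $\frac{441}{64} \approx 6.8906$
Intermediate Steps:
$o^{2}{\left(v{\left(N,-2 \right)} \right)} = \left(- \frac{21}{8}\right)^{2} = \frac{441}{64}$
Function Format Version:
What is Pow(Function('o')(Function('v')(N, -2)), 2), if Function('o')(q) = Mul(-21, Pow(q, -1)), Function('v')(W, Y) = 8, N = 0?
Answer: Rational(441, 64) ≈ 6.8906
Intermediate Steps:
Pow(Function('o')(Function('v')(N, -2)), 2) = Pow(Mul(-21, Pow(8, -1)), 2) = Pow(Mul(-21, Rational(1, 8)), 2) = Pow(Rational(-21, 8), 2) = Rational(441, 64)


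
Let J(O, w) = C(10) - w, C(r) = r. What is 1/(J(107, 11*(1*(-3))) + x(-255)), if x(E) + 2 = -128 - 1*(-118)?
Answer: 1/31 ≈ 0.032258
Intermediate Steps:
x(E) = -12 (x(E) = -2 + (-128 - 1*(-118)) = -2 + (-128 + 118) = -2 - 10 = -12)
J(O, w) = 10 - w
1/(J(107, 11*(1*(-3))) + x(-255)) = 1/((10 - 11*1*(-3)) - 12) = 1/((10 - 11*(-3)) - 12) = 1/((10 - 1*(-33)) - 12) = 1/((10 + 33) - 12) = 1/(43 - 12) = 1/31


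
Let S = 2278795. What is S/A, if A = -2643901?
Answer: -2278795/2643901 ≈ -0.86191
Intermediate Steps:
S/A = 2278795/(-2643901) = 2278795*(-1/2643901) = -2278795/2643901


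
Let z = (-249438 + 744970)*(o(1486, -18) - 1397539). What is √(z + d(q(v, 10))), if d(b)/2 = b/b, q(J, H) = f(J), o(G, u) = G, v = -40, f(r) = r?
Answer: I*√691788935194 ≈ 8.3174e+5*I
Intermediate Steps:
q(J, H) = J
z = -691788935196 (z = (-249438 + 744970)*(1486 - 1397539) = 495532*(-1396053) = -691788935196)
d(b) = 2 (d(b) = 2*(b/b) = 2*1 = 2)
√(z + d(q(v, 10))) = √(-691788935196 + 2) = √(-691788935194) = I*√691788935194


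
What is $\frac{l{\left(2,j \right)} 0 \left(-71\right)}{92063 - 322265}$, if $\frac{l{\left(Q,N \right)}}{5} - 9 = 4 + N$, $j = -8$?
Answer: $0$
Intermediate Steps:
$l{\left(Q,N \right)} = 65 + 5 N$ ($l{\left(Q,N \right)} = 45 + 5 \left(4 + N\right) = 45 + \left(20 + 5 N\right) = 65 + 5 N$)
$\frac{l{\left(2,j \right)} 0 \left(-71\right)}{92063 - 322265} = \frac{\left(65 + 5 \left(-8\right)\right) 0 \left(-71\right)}{92063 - 322265} = \frac{\left(65 - 40\right) 0 \left(-71\right)}{92063 - 322265} = \frac{25 \cdot 0 \left(-71\right)}{-230202} = 0 \left(-71\right) \left(- \frac{1}{230202}\right) = 0 \left(- \frac{1}{230202}\right) = 0$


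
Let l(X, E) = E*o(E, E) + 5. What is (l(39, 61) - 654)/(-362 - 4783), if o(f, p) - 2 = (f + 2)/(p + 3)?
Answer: 5977/65856 ≈ 0.090759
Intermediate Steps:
o(f, p) = 2 + (2 + f)/(3 + p) (o(f, p) = 2 + (f + 2)/(p + 3) = 2 + (2 + f)/(3 + p))
l(X, E) = 5 + E*(8 + 3*E)/(3 + E) (l(X, E) = E*((8 + E + 2*E)/(3 + E)) + 5 = E*((8 + 3*E)/(3 + E)) + 5 = E*(8 + 3*E)/(3 + E) + 5 = 5 + E*(8 + 3*E)/(3 + E))
(l(39, 61) - 654)/(-362 - 4783) = ((15 + 3*61**2 + 13*61)/(3 + 61) - 654)/(-362 - 4783) = ((15 + 3*3721 + 793)/64 - 654)/(-5145) = ((15 + 11163 + 793)/64 - 654)*(-1/5145) = ((1/64)*11971 - 654)*(-1/5145) = (11971/64 - 654)*(-1/5145) = -29885/64*(-1/5145) = 5977/65856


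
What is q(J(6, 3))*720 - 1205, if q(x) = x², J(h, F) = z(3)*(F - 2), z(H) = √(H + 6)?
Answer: 5275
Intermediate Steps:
z(H) = √(6 + H)
J(h, F) = -6 + 3*F (J(h, F) = √(6 + 3)*(F - 2) = √9*(-2 + F) = 3*(-2 + F) = -6 + 3*F)
q(J(6, 3))*720 - 1205 = (-6 + 3*3)²*720 - 1205 = (-6 + 9)²*720 - 1205 = 3²*720 - 1205 = 9*720 - 1205 = 6480 - 1205 = 5275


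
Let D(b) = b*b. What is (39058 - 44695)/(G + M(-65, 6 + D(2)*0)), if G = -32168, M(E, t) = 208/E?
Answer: 28185/160856 ≈ 0.17522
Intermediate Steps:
D(b) = b²
(39058 - 44695)/(G + M(-65, 6 + D(2)*0)) = (39058 - 44695)/(-32168 + 208/(-65)) = -5637/(-32168 + 208*(-1/65)) = -5637/(-32168 - 16/5) = -5637/(-160856/5) = -5637*(-5/160856) = 28185/160856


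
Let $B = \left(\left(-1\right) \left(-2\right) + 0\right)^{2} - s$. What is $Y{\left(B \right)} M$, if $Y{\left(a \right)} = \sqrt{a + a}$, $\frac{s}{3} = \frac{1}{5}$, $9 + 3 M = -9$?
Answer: $- \frac{6 \sqrt{170}}{5} \approx -15.646$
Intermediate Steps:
$M = -6$ ($M = -3 + \frac{1}{3} \left(-9\right) = -3 - 3 = -6$)
$s = \frac{3}{5} \approx 0.6$
$B = \frac{17}{5}$ ($B = \left(\left(-1\right) \left(-2\right) + 0\right)^{2} - \frac{3}{5} = \left(2 + 0\right)^{2} - \frac{3}{5} = 2^{2} - \frac{3}{5} = 4 - \frac{3}{5} = \frac{17}{5} \approx 3.4$)
$Y{\left(a \right)} = \sqrt{2} \sqrt{a}$ ($Y{\left(a \right)} = \sqrt{2 a} = \sqrt{2} \sqrt{a}$)
$Y{\left(B \right)} M = \sqrt{2} \sqrt{\frac{17}{5}} \left(-6\right) = \sqrt{2} \frac{\sqrt{85}}{5} \left(-6\right) = \frac{\sqrt{170}}{5} \left(-6\right) = - \frac{6 \sqrt{170}}{5}$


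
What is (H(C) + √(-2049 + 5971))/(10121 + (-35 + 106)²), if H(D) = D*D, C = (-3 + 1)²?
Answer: 8/7581 + √3922/15162 ≈ 0.0051857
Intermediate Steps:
C = 4 (C = (-2)² = 4)
H(D) = D²
(H(C) + √(-2049 + 5971))/(10121 + (-35 + 106)²) = (4² + √(-2049 + 5971))/(10121 + (-35 + 106)²) = (16 + √3922)/(10121 + 71²) = (16 + √3922)/(10121 + 5041) = (16 + √3922)/15162 = (16 + √3922)*(1/15162) = 8/7581 + √3922/15162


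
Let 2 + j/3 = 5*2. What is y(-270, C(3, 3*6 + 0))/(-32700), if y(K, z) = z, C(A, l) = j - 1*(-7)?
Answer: -31/32700 ≈ -0.00094801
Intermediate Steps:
j = 24 (j = -6 + 3*(5*2) = -6 + 3*10 = -6 + 30 = 24)
C(A, l) = 31 (C(A, l) = 24 - 1*(-7) = 24 + 7 = 31)
y(-270, C(3, 3*6 + 0))/(-32700) = 31/(-32700) = 31*(-1/32700) = -31/32700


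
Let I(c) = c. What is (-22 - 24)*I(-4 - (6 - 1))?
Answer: 414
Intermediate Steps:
(-22 - 24)*I(-4 - (6 - 1)) = (-22 - 24)*(-4 - (6 - 1)) = -46*(-4 - 1*5) = -46*(-4 - 5) = -46*(-9) = 414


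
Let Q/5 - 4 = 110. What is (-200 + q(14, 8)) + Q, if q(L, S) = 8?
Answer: 378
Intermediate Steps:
Q = 570 (Q = 20 + 5*110 = 20 + 550 = 570)
(-200 + q(14, 8)) + Q = (-200 + 8) + 570 = -192 + 570 = 378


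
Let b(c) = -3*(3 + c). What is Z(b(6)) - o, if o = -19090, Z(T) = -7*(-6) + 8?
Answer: 19140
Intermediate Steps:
b(c) = -9 - 3*c
Z(T) = 50 (Z(T) = 42 + 8 = 50)
Z(b(6)) - o = 50 - 1*(-19090) = 50 + 19090 = 19140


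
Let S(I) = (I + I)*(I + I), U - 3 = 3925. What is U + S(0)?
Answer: 3928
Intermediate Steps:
U = 3928 (U = 3 + 3925 = 3928)
S(I) = 4*I² (S(I) = (2*I)*(2*I) = 4*I²)
U + S(0) = 3928 + 4*0² = 3928 + 4*0 = 3928 + 0 = 3928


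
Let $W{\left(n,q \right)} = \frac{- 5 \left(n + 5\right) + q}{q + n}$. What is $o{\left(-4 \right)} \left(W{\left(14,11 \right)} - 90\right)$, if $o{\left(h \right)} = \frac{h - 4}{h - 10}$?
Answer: $- \frac{9336}{175} \approx -53.349$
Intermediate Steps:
$o{\left(h \right)} = \frac{-4 + h}{-10 + h}$
$W{\left(n,q \right)} = \frac{-25 + q - 5 n}{n + q}$ ($W{\left(n,q \right)} = \frac{- 5 \left(5 + n\right) + q}{n + q} = \frac{\left(-25 - 5 n\right) + q}{n + q} = \frac{-25 + q - 5 n}{n + q}$)
$o{\left(-4 \right)} \left(W{\left(14,11 \right)} - 90\right) = \frac{-4 - 4}{-10 - 4} \left(\frac{-25 + 11 - 70}{14 + 11} - 90\right) = \frac{1}{-14} \left(-8\right) \left(\frac{-25 + 11 - 70}{25} - 90\right) = \left(- \frac{1}{14}\right) \left(-8\right) \left(\frac{1}{25} \left(-84\right) - 90\right) = \frac{4 \left(- \frac{84}{25} - 90\right)}{7} = \frac{4}{7} \left(- \frac{2334}{25}\right) = - \frac{9336}{175}$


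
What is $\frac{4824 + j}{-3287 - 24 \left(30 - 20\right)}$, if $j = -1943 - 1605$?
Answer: $- \frac{1276}{3527} \approx -0.36178$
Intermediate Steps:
$j = -3548$ ($j = -1943 - 1605 = -3548$)
$\frac{4824 + j}{-3287 - 24 \left(30 - 20\right)} = \frac{4824 - 3548}{-3287 - 24 \left(30 - 20\right)} = \frac{1276}{-3287 - 240} = \frac{1276}{-3527} = 1276 \left(- \frac{1}{3527}\right) = - \frac{1276}{3527}$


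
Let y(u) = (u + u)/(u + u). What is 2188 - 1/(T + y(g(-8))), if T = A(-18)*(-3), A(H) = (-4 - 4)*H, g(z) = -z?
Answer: 943029/431 ≈ 2188.0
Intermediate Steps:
A(H) = -8*H
T = -432 (T = -8*(-18)*(-3) = 144*(-3) = -432)
y(u) = 1 (y(u) = (2*u)/((2*u)) = (2*u)*(1/(2*u)) = 1)
2188 - 1/(T + y(g(-8))) = 2188 - 1/(-432 + 1) = 2188 - 1/(-431) = 2188 - 1*(-1/431) = 2188 + 1/431 = 943029/431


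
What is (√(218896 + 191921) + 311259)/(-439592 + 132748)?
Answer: -311259/306844 - √410817/306844 ≈ -1.0165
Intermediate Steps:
(√(218896 + 191921) + 311259)/(-439592 + 132748) = (√410817 + 311259)/(-306844) = (311259 + √410817)*(-1/306844) = -311259/306844 - √410817/306844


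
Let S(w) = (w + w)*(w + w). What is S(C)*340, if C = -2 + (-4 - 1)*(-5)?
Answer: 719440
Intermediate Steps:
C = 23 (C = -2 - 5*(-5) = -2 + 25 = 23)
S(w) = 4*w² (S(w) = (2*w)*(2*w) = 4*w²)
S(C)*340 = (4*23²)*340 = (4*529)*340 = 2116*340 = 719440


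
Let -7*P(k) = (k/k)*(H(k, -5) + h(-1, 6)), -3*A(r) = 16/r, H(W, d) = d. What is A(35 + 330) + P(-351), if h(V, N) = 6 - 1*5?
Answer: 4268/7665 ≈ 0.55682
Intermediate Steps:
h(V, N) = 1 (h(V, N) = 6 - 5 = 1)
A(r) = -16/(3*r)
P(k) = 4/7 (P(k) = -k/k*(-5 + 1)/7 = -(-4)/7 = -1/7*(-4) = 4/7)
A(35 + 330) + P(-351) = -16/(3*(35 + 330)) + 4/7 = -16/3/365 + 4/7 = -16/3*1/365 + 4/7 = -16/1095 + 4/7 = 4268/7665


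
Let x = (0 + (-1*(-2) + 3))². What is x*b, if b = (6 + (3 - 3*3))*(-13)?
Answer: 0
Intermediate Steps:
x = 25 (x = (0 + (2 + 3))² = (0 + 5)² = 5² = 25)
b = 0 (b = (6 + (3 - 9))*(-13) = (6 - 6)*(-13) = 0*(-13) = 0)
x*b = 25*0 = 0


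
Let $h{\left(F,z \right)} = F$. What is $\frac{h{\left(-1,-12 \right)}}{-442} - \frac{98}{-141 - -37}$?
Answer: $\frac{835}{884} \approx 0.94457$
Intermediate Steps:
$\frac{h{\left(-1,-12 \right)}}{-442} - \frac{98}{-141 - -37} = - \frac{1}{-442} - \frac{98}{-141 - -37} = \left(-1\right) \left(- \frac{1}{442}\right) - \frac{98}{-141 + 37} = \frac{1}{442} - \frac{98}{-104} = \frac{1}{442} - - \frac{49}{52} = \frac{1}{442} + \frac{49}{52} = \frac{835}{884}$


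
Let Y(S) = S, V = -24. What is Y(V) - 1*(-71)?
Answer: 47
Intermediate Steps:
Y(V) - 1*(-71) = -24 - 1*(-71) = -24 + 71 = 47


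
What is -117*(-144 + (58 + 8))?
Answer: 9126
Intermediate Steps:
-117*(-144 + (58 + 8)) = -117*(-144 + 66) = -117*(-78) = 9126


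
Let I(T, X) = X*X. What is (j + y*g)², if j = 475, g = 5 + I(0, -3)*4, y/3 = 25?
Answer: 12602500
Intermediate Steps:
y = 75 (y = 3*25 = 75)
I(T, X) = X²
g = 41 (g = 5 + (-3)²*4 = 5 + 9*4 = 5 + 36 = 41)
(j + y*g)² = (475 + 75*41)² = (475 + 3075)² = 3550² = 12602500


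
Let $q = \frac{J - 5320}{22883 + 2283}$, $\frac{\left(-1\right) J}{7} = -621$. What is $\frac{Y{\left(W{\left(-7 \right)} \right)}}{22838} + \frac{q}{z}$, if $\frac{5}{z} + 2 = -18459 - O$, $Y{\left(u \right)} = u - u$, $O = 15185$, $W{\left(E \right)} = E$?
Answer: $\frac{16368779}{62915} \approx 260.17$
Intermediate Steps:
$Y{\left(u \right)} = 0$
$J = 4347$ ($J = \left(-7\right) \left(-621\right) = 4347$)
$z = - \frac{5}{33646}$ ($z = \frac{5}{-2 - 33644} = \frac{5}{-33646} = 5 \left(- \frac{1}{33646}\right) = - \frac{5}{33646} \approx -0.00014861$)
$q = - \frac{973}{25166}$ ($q = \frac{4347 - 5320}{22883 + 2283} = - \frac{973}{25166} \approx -0.038663$)
$\frac{Y{\left(W{\left(-7 \right)} \right)}}{22838} + \frac{q}{z} = \frac{0}{22838} - \frac{973}{25166 \left(- \frac{5}{33646}\right)} = 0 \cdot \frac{1}{22838} - - \frac{16368779}{62915} = 0 + \frac{16368779}{62915} = \frac{16368779}{62915}$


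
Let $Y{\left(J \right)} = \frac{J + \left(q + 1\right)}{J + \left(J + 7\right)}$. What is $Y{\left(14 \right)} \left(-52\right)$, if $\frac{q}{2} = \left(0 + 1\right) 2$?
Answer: $- \frac{988}{35} \approx -28.229$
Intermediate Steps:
$q = 4$ ($q = 2 \left(0 + 1\right) 2 = 2 \cdot 1 \cdot 2 = 2 \cdot 2 = 4$)
$Y{\left(J \right)} = \frac{5 + J}{7 + 2 J}$ ($Y{\left(J \right)} = \frac{J + \left(4 + 1\right)}{J + \left(J + 7\right)} = \frac{J + 5}{J + \left(7 + J\right)} = \frac{5 + J}{7 + 2 J}$)
$Y{\left(14 \right)} \left(-52\right) = \frac{5 + 14}{7 + 2 \cdot 14} \left(-52\right) = \frac{1}{7 + 28} \cdot 19 \left(-52\right) = \frac{1}{35} \cdot 19 \left(-52\right) = \frac{19}{35} \left(-52\right) = - \frac{988}{35}$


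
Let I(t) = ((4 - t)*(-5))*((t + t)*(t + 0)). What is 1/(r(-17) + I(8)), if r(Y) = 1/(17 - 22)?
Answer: 5/12799 ≈ 0.00039066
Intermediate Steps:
r(Y) = -1/5 (r(Y) = 1/(-5) = -1/5)
I(t) = 2*t**2*(-20 + 5*t) (I(t) = (-20 + 5*t)*((2*t)*t) = (-20 + 5*t)*(2*t**2) = 2*t**2*(-20 + 5*t))
1/(r(-17) + I(8)) = 1/(-1/5 + 10*8**2*(-4 + 8)) = 1/(-1/5 + 10*64*4) = 1/(-1/5 + 2560) = 1/(12799/5) = 5/12799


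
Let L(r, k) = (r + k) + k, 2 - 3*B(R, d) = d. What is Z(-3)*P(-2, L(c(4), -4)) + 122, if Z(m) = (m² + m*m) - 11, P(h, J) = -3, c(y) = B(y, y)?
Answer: 101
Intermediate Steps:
B(R, d) = ⅔ - d/3
c(y) = ⅔ - y/3
L(r, k) = r + 2*k (L(r, k) = (k + r) + k = r + 2*k)
Z(m) = -11 + 2*m² (Z(m) = (m² + m²) - 11 = 2*m² - 11 = -11 + 2*m²)
Z(-3)*P(-2, L(c(4), -4)) + 122 = (-11 + 2*(-3)²)*(-3) + 122 = (-11 + 2*9)*(-3) + 122 = (-11 + 18)*(-3) + 122 = 7*(-3) + 122 = -21 + 122 = 101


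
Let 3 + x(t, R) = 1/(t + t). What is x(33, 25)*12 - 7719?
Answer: -85303/11 ≈ -7754.8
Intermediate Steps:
x(t, R) = -3 + 1/(2*t) (x(t, R) = -3 + 1/(t + t) = -3 + 1/(2*t))
x(33, 25)*12 - 7719 = (-3 + (½)/33)*12 - 7719 = (-3 + (½)*(1/33))*12 - 7719 = (-3 + 1/66)*12 - 7719 = -197/66*12 - 7719 = -394/11 - 7719 = -85303/11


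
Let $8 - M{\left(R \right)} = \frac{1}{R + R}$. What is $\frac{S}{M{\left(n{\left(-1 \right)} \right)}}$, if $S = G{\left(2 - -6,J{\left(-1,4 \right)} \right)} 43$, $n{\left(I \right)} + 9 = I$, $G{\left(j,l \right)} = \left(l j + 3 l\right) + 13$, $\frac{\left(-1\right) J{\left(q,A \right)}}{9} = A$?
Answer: $- \frac{329380}{161} \approx -2045.8$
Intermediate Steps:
$J{\left(q,A \right)} = - 9 A$
$G{\left(j,l \right)} = 13 + 3 l + j l$ ($G{\left(j,l \right)} = \left(j l + 3 l\right) + 13 = \left(3 l + j l\right) + 13 = 13 + 3 l + j l$)
$n{\left(I \right)} = -9 + I$
$M{\left(R \right)} = 8 - \frac{1}{2 R}$ ($M{\left(R \right)} = 8 - \frac{1}{R + R} = 8 - \frac{1}{2 R}$)
$S = -16469$ ($S = \left(13 + 3 \left(\left(-9\right) 4\right) + \left(2 - -6\right) \left(\left(-9\right) 4\right)\right) 43 = \left(13 + 3 \left(-36\right) + \left(2 + 6\right) \left(-36\right)\right) 43 = \left(13 - 108 + 8 \left(-36\right)\right) 43 = \left(13 - 108 - 288\right) 43 = \left(-383\right) 43 = -16469$)
$\frac{S}{M{\left(n{\left(-1 \right)} \right)}} = - \frac{16469}{8 - \frac{1}{2 \left(-9 - 1\right)}} = - \frac{16469}{8 - \frac{1}{2 \left(-10\right)}} = - \frac{16469}{8 - - \frac{1}{20}} = - \frac{16469}{8 + \frac{1}{20}} = - \frac{16469}{\frac{161}{20}} = \left(-16469\right) \frac{20}{161} = - \frac{329380}{161}$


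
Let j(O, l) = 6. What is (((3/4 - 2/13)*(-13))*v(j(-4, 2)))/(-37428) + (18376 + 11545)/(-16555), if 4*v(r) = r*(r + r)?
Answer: -745049177/413080360 ≈ -1.8036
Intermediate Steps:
v(r) = r²/2 (v(r) = (r*(r + r))/4 = (r*(2*r))/4 = (2*r²)/4 = r²/2)
(((3/4 - 2/13)*(-13))*v(j(-4, 2)))/(-37428) + (18376 + 11545)/(-16555) = (((3/4 - 2/13)*(-13))*((½)*6²))/(-37428) + (18376 + 11545)/(-16555) = (((3*(¼) - 2*1/13)*(-13))*((½)*36))*(-1/37428) + 29921*(-1/16555) = (((¾ - 2/13)*(-13))*18)*(-1/37428) - 29921/16555 = (((31/52)*(-13))*18)*(-1/37428) - 29921/16555 = -31/4*18*(-1/37428) - 29921/16555 = -279/2*(-1/37428) - 29921/16555 = 93/24952 - 29921/16555 = -745049177/413080360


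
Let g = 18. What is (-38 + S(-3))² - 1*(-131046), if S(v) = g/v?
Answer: 132982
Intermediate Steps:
S(v) = 18/v
(-38 + S(-3))² - 1*(-131046) = (-38 + 18/(-3))² - 1*(-131046) = (-38 + 18*(-⅓))² + 131046 = (-38 - 6)² + 131046 = (-44)² + 131046 = 1936 + 131046 = 132982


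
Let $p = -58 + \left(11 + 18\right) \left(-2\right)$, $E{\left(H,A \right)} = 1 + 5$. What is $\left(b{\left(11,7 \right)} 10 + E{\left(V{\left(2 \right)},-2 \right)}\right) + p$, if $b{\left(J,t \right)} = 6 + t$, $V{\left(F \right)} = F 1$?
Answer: $20$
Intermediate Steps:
$V{\left(F \right)} = F$
$E{\left(H,A \right)} = 6$
$p = -116$ ($p = -58 + 29 \left(-2\right) = -58 - 58 = -116$)
$\left(b{\left(11,7 \right)} 10 + E{\left(V{\left(2 \right)},-2 \right)}\right) + p = \left(\left(6 + 7\right) 10 + 6\right) - 116 = \left(13 \cdot 10 + 6\right) - 116 = \left(130 + 6\right) - 116 = 136 - 116 = 20$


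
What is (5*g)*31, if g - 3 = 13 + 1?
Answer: 2635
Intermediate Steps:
g = 17 (g = 3 + (13 + 1) = 3 + 14 = 17)
(5*g)*31 = (5*17)*31 = 85*31 = 2635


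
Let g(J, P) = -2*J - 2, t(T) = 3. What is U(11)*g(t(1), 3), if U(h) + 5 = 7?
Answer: -16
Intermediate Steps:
g(J, P) = -2 - 2*J
U(h) = 2 (U(h) = -5 + 7 = 2)
U(11)*g(t(1), 3) = 2*(-2 - 2*3) = 2*(-2 - 6) = 2*(-8) = -16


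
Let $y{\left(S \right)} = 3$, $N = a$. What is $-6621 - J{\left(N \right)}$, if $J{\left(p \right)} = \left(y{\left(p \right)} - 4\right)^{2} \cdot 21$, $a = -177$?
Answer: $-6642$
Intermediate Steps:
$N = -177$
$J{\left(p \right)} = 21$ ($J{\left(p \right)} = \left(3 - 4\right)^{2} \cdot 21 = \left(-1\right)^{2} \cdot 21 = 1 \cdot 21 = 21$)
$-6621 - J{\left(N \right)} = -6621 - 21 = -6642$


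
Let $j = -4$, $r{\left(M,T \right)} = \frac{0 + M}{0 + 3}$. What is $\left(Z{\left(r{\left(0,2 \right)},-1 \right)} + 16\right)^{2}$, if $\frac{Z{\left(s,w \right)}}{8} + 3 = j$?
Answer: $1600$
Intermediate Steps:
$r{\left(M,T \right)} = \frac{M}{3}$
$Z{\left(s,w \right)} = -56$ ($Z{\left(s,w \right)} = -24 + 8 \left(-4\right) = -24 - 32 = -56$)
$\left(Z{\left(r{\left(0,2 \right)},-1 \right)} + 16\right)^{2} = \left(-56 + 16\right)^{2} = \left(-40\right)^{2} = 1600$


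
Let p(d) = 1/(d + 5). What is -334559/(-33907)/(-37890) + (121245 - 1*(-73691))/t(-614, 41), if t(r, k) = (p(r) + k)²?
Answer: 5805232918638479329/50056617584493720 ≈ 115.97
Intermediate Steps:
p(d) = 1/(5 + d)
t(r, k) = (k + 1/(5 + r))² (t(r, k) = (1/(5 + r) + k)² = (k + 1/(5 + r))²)
-334559/(-33907)/(-37890) + (121245 - 1*(-73691))/t(-614, 41) = -334559/(-33907)/(-37890) + (121245 - 1*(-73691))/((41 + 1/(5 - 614))²) = -334559*(-1/33907)*(-1/37890) + (121245 + 73691)/((41 + 1/(-609))²) = (334559/33907)*(-1/37890) + 194936/((41 - 1/609)²) = -334559/1284736230 + 194936/((24968/609)²) = -334559/1284736230 + 194936/(623401024/370881) = -334559/1284736230 + 194936*(370881/623401024) = -334559/1284736230 + 9037257327/77925128 = 5805232918638479329/50056617584493720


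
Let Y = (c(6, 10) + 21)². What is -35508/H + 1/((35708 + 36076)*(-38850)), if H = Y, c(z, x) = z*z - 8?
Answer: -14146429809943/956561281200 ≈ -14.789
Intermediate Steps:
c(z, x) = -8 + z² (c(z, x) = z² - 8 = -8 + z²)
Y = 2401 (Y = ((-8 + 6²) + 21)² = ((-8 + 36) + 21)² = (28 + 21)² = 49² = 2401)
H = 2401
-35508/H + 1/((35708 + 36076)*(-38850)) = -35508/2401 + 1/((35708 + 36076)*(-38850)) = -35508*1/2401 - 1/38850/71784 = -35508/2401 + (1/71784)*(-1/38850) = -35508/2401 - 1/2788808400 = -14146429809943/956561281200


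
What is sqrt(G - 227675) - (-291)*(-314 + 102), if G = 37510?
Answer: -61692 + I*sqrt(190165) ≈ -61692.0 + 436.08*I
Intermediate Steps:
sqrt(G - 227675) - (-291)*(-314 + 102) = sqrt(37510 - 227675) - (-291)*(-314 + 102) = sqrt(-190165) - (-291)*(-212) = I*sqrt(190165) - 1*61692 = I*sqrt(190165) - 61692 = -61692 + I*sqrt(190165)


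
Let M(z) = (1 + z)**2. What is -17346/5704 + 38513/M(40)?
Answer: 95259763/4794212 ≈ 19.870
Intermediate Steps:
-17346/5704 + 38513/M(40) = -17346/5704 + 38513/((1 + 40)**2) = -17346*1/5704 + 38513/(41**2) = -8673/2852 + 38513/1681 = 95259763/4794212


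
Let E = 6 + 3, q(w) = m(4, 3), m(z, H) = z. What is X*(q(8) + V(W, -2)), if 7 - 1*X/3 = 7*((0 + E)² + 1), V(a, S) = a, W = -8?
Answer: 6804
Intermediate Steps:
q(w) = 4
E = 9
X = -1701 (X = 21 - 21*((0 + 9)² + 1) = 21 - 21*(9² + 1) = 21 - 21*(81 + 1) = 21 - 21*82 = 21 - 3*574 = 21 - 1722 = -1701)
X*(q(8) + V(W, -2)) = -1701*(4 - 8) = -1701*(-4) = 6804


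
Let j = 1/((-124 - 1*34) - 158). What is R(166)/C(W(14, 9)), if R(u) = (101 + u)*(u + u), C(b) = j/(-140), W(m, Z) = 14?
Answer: 3921610560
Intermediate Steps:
j = -1/316 (j = 1/((-124 - 34) - 158) = 1/(-158 - 158) = 1/(-316) = -1/316 ≈ -0.0031646)
C(b) = 1/44240 (C(b) = -1/316/(-140) = -1/316*(-1/140) = 1/44240)
R(u) = 2*u*(101 + u) (R(u) = (101 + u)*(2*u) = 2*u*(101 + u))
R(166)/C(W(14, 9)) = (2*166*(101 + 166))/(1/44240) = (2*166*267)*44240 = 88644*44240 = 3921610560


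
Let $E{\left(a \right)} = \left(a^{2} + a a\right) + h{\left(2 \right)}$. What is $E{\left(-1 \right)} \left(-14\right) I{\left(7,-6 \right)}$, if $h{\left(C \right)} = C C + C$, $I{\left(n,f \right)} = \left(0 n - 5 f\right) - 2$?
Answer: $-3136$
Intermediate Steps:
$I{\left(n,f \right)} = -2 - 5 f$ ($I{\left(n,f \right)} = \left(0 - 5 f\right) - 2 = - 5 f - 2 = -2 - 5 f$)
$h{\left(C \right)} = C + C^{2}$ ($h{\left(C \right)} = C^{2} + C = C + C^{2}$)
$E{\left(a \right)} = 6 + 2 a^{2}$ ($E{\left(a \right)} = \left(a^{2} + a a\right) + 2 \left(1 + 2\right) = \left(a^{2} + a^{2}\right) + 2 \cdot 3 = 2 a^{2} + 6 = 6 + 2 a^{2}$)
$E{\left(-1 \right)} \left(-14\right) I{\left(7,-6 \right)} = \left(6 + 2 \left(-1\right)^{2}\right) \left(-14\right) \left(-2 - -30\right) = \left(6 + 2 \cdot 1\right) \left(-14\right) \left(-2 + 30\right) = \left(6 + 2\right) \left(-14\right) 28 = 8 \left(-14\right) 28 = \left(-112\right) 28 = -3136$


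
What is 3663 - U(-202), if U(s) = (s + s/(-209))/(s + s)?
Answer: 765463/209 ≈ 3662.5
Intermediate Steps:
U(s) = 104/209 (U(s) = (s + s*(-1/209))/((2*s)) = (s - s/209)*(1/(2*s)) = (208*s/209)*(1/(2*s)) = 104/209)
3663 - U(-202) = 3663 - 1*104/209 = 3663 - 104/209 = 765463/209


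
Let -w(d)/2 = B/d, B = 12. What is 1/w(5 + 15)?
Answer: -5/6 ≈ -0.83333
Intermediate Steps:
w(d) = -24/d
1/w(5 + 15) = 1/(-24/(5 + 15)) = 1/(-24/20) = 1/(-24*1/20) = 1/(-6/5) = -5/6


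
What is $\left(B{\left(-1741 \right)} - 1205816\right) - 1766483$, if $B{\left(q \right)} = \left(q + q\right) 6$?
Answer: $-2993191$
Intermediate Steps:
$B{\left(q \right)} = 12 q$ ($B{\left(q \right)} = 2 q 6 = 12 q$)
$\left(B{\left(-1741 \right)} - 1205816\right) - 1766483 = \left(12 \left(-1741\right) - 1205816\right) - 1766483 = \left(-20892 - 1205816\right) - 1766483 = -1226708 - 1766483 = -2993191$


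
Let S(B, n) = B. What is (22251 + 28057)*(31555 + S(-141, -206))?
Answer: 1580375512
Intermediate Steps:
(22251 + 28057)*(31555 + S(-141, -206)) = (22251 + 28057)*(31555 - 141) = 50308*31414 = 1580375512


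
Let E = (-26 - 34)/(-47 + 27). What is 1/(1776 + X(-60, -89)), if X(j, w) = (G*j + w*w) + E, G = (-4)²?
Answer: 1/8740 ≈ 0.00011442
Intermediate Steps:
E = 3 (E = -60/(-20) = -60*(-1/20) = 3)
G = 16
X(j, w) = 3 + w² + 16*j (X(j, w) = (16*j + w*w) + 3 = (16*j + w²) + 3 = (w² + 16*j) + 3 = 3 + w² + 16*j)
1/(1776 + X(-60, -89)) = 1/(1776 + (3 + (-89)² + 16*(-60))) = 1/(1776 + (3 + 7921 - 960)) = 1/(1776 + 6964) = 1/8740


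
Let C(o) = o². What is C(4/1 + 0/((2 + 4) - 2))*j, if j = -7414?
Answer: -118624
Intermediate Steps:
C(4/1 + 0/((2 + 4) - 2))*j = (4/1 + 0/((2 + 4) - 2))²*(-7414) = (4*1 + 0/(6 - 2))²*(-7414) = (4 + 0/4)²*(-7414) = (4 + 0*(¼))²*(-7414) = (4 + 0)²*(-7414) = 4²*(-7414) = 16*(-7414) = -118624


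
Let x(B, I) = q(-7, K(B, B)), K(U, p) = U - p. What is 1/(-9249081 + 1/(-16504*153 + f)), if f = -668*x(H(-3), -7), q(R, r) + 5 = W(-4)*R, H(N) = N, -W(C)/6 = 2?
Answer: -2577884/23843057924605 ≈ -1.0812e-7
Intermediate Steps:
W(C) = -12 (W(C) = -6*2 = -12)
q(R, r) = -5 - 12*R
x(B, I) = 79 (x(B, I) = -5 - 12*(-7) = -5 + 84 = 79)
f = -52772 (f = -668*79 = -52772)
1/(-9249081 + 1/(-16504*153 + f)) = 1/(-9249081 + 1/(-16504*153 - 52772)) = 1/(-9249081 + 1/(-2525112 - 52772)) = 1/(-9249081 + 1/(-2577884)) = 1/(-9249081 - 1/2577884) = 1/(-23843057924605/2577884) = -2577884/23843057924605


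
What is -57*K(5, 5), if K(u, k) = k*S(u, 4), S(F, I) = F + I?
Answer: -2565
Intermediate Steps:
K(u, k) = k*(4 + u) (K(u, k) = k*(u + 4) = k*(4 + u))
-57*K(5, 5) = -285*(4 + 5) = -285*9 = -57*45 = -2565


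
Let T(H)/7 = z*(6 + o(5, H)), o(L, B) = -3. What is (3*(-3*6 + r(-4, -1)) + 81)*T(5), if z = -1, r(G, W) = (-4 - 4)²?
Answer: -4599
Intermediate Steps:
r(G, W) = 64 (r(G, W) = (-8)² = 64)
T(H) = -21 (T(H) = 7*(-(6 - 3)) = 7*(-1*3) = 7*(-3) = -21)
(3*(-3*6 + r(-4, -1)) + 81)*T(5) = (3*(-3*6 + 64) + 81)*(-21) = (3*(-18 + 64) + 81)*(-21) = (3*46 + 81)*(-21) = (138 + 81)*(-21) = 219*(-21) = -4599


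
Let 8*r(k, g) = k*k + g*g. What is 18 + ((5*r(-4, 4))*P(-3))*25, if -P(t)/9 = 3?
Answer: -13482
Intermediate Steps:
r(k, g) = g²/8 + k²/8 (r(k, g) = (k*k + g*g)/8 = (k² + g²)/8 = (g² + k²)/8 = g²/8 + k²/8)
P(t) = -27 (P(t) = -9*3 = -27)
18 + ((5*r(-4, 4))*P(-3))*25 = 18 + ((5*((⅛)*4² + (⅛)*(-4)²))*(-27))*25 = 18 + ((5*((⅛)*16 + (⅛)*16))*(-27))*25 = 18 + ((5*(2 + 2))*(-27))*25 = 18 + ((5*4)*(-27))*25 = 18 + (20*(-27))*25 = 18 - 540*25 = 18 - 13500 = -13482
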